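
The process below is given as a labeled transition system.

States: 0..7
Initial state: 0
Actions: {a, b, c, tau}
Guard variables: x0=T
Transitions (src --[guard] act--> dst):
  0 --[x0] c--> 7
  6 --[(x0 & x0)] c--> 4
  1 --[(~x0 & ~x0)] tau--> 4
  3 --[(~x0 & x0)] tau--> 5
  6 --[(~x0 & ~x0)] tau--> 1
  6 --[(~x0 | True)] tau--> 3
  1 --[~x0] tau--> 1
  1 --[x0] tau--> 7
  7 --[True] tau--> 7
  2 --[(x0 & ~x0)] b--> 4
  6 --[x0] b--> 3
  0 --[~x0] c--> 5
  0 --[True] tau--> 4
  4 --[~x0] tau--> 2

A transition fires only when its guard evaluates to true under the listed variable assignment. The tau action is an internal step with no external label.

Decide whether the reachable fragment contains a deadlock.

Reachable = {0,4,7}
  0: c→7  tau→4  [2 exit(s)]
  4: ∅  [no exit]
  7: tau→7  [1 exit(s)]
trace reaching 4: tau

Answer: DEADLOCK at state 4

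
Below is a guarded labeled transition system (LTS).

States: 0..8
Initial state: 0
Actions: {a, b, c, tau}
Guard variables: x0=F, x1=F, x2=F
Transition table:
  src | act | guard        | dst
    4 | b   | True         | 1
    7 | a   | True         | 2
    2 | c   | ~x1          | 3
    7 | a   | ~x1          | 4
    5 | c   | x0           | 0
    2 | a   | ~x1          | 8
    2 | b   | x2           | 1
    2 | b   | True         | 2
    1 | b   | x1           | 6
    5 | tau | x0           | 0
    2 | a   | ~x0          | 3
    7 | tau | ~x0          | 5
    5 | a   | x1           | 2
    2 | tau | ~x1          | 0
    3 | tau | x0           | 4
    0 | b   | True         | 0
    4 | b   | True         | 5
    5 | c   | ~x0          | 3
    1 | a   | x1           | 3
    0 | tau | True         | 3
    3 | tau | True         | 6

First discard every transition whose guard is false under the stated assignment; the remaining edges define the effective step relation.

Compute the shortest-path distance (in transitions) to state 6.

Breadth-first toward 6:
  L0 = {0}
  L1 = {3}
  L2 = {6}
depth(6)=2, e.g. tau·tau

Answer: 2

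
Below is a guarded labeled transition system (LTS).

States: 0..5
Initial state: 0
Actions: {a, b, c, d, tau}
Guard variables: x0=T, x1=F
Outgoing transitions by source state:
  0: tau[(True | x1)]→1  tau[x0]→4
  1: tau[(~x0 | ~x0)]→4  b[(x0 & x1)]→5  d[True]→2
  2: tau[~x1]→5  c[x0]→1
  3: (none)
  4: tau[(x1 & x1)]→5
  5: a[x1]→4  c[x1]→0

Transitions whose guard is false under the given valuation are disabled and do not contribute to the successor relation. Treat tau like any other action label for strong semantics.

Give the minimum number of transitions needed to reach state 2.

Answer: 2

Analysis:
Breadth-first toward 2:
  Layer 0: {0}
  Layer 1: {1,4}
  Layer 2: {2}
first hit 2 at d=2 via tau·d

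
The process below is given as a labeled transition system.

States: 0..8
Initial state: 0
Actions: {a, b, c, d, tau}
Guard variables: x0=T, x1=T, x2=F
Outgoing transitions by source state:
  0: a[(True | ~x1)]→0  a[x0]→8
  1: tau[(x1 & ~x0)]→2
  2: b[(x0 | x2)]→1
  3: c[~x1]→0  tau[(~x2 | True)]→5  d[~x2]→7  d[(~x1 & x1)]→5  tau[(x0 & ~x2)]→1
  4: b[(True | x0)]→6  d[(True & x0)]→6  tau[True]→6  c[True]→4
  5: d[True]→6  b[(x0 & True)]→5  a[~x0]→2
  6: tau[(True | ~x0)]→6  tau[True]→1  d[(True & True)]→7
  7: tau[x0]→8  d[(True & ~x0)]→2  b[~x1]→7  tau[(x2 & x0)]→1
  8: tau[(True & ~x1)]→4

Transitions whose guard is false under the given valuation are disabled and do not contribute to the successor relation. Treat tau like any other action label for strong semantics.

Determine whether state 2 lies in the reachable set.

After dropping false guards: 16 live edges.
depth 0: {0}
depth 1: {8}  now seen {0,8}
Reach set: {0,8}

Answer: UNREACHABLE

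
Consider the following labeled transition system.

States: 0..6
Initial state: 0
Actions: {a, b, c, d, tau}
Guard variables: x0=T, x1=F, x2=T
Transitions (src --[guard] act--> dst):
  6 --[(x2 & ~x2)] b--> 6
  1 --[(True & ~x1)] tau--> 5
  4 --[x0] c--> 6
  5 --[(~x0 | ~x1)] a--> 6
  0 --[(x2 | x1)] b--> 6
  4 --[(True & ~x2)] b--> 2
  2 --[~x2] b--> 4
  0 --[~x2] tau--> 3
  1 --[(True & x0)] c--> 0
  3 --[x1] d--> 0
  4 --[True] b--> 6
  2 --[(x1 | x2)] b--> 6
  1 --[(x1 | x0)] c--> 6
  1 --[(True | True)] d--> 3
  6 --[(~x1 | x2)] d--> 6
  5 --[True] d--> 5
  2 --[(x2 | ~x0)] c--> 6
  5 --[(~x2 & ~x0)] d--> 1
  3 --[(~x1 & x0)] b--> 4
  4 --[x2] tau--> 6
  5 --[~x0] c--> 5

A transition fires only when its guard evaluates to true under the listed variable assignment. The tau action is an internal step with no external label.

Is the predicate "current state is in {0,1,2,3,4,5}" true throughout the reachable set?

Answer: INVARIANT VIOLATED at state 6

Analysis:
Inv-set: {0,1,2,3,4,5}
R = {0,6}
  0: ok
  6: VIOLATES
counterexample path to 6: b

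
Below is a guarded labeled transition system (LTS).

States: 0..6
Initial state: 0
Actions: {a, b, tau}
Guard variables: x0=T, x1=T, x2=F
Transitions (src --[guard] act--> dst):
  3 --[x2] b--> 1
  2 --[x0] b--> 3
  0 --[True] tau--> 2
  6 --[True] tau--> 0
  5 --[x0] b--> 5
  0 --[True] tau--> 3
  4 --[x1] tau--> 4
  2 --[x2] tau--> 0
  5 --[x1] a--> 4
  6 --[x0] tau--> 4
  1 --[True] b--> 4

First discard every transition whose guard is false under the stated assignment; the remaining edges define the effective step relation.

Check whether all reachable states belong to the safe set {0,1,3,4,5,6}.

Inv-set: {0,1,3,4,5,6}
R = {0,2,3}
  0: ✓
  2: VIOLATES
  3: ✓
witness against invariant: tau → 2

Answer: INVARIANT VIOLATED at state 2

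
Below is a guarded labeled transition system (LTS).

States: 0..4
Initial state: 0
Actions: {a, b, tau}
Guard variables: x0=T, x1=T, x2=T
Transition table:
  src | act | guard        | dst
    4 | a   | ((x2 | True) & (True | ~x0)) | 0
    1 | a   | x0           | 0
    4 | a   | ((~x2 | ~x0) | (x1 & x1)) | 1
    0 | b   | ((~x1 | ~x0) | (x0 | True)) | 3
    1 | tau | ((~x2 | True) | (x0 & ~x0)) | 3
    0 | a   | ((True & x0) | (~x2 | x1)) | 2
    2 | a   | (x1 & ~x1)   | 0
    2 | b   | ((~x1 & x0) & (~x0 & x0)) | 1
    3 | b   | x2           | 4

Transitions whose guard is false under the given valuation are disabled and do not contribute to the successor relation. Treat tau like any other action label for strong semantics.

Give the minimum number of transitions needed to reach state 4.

Layered search for 4:
  Layer 0: {0}
  Layer 1: {2,3}
  Layer 2: {4}
first hit 4 at d=2 via b·b

Answer: 2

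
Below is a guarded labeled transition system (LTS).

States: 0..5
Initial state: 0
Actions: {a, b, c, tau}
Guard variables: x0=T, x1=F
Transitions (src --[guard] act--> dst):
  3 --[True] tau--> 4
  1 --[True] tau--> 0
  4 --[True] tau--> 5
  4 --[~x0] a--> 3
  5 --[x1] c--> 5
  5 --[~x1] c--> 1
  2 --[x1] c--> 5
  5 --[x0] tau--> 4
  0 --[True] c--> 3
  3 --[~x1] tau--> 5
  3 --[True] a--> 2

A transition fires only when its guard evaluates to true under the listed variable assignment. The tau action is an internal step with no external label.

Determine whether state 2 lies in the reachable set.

After dropping false guards: 8 live edges.
depth 0: {0}
depth 1: {3}  cumulative {0,3}
depth 2: {2,4,5}  cumulative {0,2,3,4,5}
depth 3: {1}  cumulative {0,1,2,3,4,5}
Reachable = {0,1,2,3,4,5}
witness 2: c·a

Answer: REACHABLE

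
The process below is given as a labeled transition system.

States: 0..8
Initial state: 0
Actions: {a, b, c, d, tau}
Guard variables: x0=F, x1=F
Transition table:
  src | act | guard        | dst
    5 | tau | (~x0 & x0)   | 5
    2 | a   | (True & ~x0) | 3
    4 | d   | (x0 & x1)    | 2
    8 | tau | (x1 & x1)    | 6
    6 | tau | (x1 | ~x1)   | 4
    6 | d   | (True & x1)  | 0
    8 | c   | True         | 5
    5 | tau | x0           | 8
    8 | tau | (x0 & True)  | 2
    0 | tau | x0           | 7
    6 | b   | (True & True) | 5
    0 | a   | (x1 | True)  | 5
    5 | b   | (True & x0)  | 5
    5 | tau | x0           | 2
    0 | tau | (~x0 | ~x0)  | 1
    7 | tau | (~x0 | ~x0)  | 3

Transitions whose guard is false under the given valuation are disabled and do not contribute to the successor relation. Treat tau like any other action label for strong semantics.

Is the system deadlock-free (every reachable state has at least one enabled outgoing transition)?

Reach set: {0,1,5}
  0: a→5  tau→1  [2 out]
  1: ∅  [no exit]
  5: ∅  [no exit]
witness 1: tau

Answer: DEADLOCK at state 1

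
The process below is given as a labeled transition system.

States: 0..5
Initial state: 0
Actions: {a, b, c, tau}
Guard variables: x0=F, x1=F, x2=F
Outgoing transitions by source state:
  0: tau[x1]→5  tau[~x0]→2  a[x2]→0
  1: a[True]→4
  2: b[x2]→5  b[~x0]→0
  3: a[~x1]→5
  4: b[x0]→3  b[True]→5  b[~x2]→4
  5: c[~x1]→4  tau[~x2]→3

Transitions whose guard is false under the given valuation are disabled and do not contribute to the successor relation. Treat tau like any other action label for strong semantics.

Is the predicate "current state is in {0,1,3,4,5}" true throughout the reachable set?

Inv-set: {0,1,3,4,5}
Reachable = {0,2}
  0: ✓
  2: VIOLATES
witness against invariant: tau → 2

Answer: INVARIANT VIOLATED at state 2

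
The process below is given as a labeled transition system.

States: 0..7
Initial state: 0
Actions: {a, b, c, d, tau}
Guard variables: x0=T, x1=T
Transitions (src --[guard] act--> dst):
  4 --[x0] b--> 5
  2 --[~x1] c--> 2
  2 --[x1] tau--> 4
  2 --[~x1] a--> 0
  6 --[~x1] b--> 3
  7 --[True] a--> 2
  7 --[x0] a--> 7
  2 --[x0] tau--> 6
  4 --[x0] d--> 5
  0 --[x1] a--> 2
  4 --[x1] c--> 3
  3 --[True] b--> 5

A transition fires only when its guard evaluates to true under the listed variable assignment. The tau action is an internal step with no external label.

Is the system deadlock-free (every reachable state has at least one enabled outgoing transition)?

Reach set: {0,2,3,4,5,6}
  0: a→2  [deg 1]
  2: tau→4  tau→6  [deg 2]
  3: b→5  [deg 1]
  4: b→5  c→3  d→5  [deg 3]
  5: ∅  [no exit]
  6: ∅  [no exit]
Path to 5: a·tau·b

Answer: DEADLOCK at state 5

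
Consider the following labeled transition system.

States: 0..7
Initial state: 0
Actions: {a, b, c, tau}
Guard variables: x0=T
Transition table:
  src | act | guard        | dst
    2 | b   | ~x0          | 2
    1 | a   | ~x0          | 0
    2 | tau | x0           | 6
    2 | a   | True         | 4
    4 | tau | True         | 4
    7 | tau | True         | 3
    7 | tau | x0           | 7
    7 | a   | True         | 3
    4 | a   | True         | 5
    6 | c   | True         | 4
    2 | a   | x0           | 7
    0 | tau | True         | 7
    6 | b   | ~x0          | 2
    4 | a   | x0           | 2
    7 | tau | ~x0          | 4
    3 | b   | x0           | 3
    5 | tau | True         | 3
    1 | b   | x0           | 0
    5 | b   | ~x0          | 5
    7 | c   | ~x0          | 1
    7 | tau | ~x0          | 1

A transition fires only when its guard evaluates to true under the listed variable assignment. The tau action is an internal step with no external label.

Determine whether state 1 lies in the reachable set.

14 transition(s) survive guard evaluation.
L0 = {0}
L1 = {7}  total {0,7}
L2 = {3}  total {0,3,7}
R = {0,3,7}

Answer: UNREACHABLE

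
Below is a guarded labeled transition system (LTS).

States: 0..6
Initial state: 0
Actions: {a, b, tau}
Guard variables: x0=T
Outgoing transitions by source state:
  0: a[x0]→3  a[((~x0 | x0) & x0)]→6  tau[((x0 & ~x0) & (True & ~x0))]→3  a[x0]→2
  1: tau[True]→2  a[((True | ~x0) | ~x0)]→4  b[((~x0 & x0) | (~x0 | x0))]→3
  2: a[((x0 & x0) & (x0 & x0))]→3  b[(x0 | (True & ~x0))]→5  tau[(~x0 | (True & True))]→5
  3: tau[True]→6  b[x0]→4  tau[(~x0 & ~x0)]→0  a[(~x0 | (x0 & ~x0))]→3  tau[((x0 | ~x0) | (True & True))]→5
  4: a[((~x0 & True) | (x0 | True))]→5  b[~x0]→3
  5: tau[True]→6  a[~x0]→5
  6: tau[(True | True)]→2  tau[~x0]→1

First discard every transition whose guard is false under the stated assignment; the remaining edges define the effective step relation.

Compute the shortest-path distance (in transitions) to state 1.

Answer: UNREACHABLE

Working:
Breadth-first toward 1:
  Layer 0: {0}
  Layer 1: {2,3,6}
  Layer 2: {4,5}
1 never appears.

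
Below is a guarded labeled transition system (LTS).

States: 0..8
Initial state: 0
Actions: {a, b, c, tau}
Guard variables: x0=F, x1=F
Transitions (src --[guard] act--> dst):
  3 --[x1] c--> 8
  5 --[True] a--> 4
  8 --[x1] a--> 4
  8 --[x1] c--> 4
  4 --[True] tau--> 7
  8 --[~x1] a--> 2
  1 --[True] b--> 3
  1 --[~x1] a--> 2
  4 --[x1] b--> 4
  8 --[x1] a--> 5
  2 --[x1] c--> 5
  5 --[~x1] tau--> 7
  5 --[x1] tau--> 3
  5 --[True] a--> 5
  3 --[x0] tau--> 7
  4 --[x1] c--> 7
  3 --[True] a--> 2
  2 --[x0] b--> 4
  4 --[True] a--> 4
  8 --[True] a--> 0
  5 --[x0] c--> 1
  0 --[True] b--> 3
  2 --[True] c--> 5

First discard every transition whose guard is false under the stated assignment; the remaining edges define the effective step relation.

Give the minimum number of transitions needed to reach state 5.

Answer: 3

Analysis:
Layered search for 5:
  Layer 0: {0}
  Layer 1: {3}
  Layer 2: {2}
  Layer 3: {5}
first hit 5 at d=3 via b·a·c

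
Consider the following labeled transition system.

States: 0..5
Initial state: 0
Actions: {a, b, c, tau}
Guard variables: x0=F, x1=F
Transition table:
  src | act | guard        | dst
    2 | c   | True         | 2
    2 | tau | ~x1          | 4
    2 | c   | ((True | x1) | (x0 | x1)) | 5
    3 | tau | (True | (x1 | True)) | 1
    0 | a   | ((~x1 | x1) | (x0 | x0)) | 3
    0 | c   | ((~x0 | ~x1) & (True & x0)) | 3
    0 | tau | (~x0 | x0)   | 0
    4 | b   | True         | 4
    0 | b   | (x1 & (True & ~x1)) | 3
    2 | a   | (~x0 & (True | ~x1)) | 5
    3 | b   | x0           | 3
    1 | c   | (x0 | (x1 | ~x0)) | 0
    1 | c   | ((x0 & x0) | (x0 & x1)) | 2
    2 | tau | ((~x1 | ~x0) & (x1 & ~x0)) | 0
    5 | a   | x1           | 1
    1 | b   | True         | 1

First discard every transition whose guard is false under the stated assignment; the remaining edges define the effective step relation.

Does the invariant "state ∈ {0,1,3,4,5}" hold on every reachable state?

Allowed set {0,1,3,4,5}
Reach set: {0,1,3}
  0: safe
  1: safe
  3: safe

Answer: INVARIANT HOLDS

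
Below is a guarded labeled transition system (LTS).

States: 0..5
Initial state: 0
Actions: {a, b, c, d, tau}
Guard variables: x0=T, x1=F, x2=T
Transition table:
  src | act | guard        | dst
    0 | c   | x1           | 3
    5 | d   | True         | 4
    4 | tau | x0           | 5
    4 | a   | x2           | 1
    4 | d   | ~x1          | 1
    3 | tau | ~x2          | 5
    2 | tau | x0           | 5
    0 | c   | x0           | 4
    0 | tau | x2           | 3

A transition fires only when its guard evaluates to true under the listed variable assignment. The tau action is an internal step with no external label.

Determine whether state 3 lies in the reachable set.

Guard filter leaves 7 enabled edge(s).
Layer 0: {0}
Layer 1: {3,4}  now seen {0,3,4}
Layer 2: {1,5}  now seen {0,1,3,4,5}
R = {0,1,3,4,5}
Path to 3: tau

Answer: REACHABLE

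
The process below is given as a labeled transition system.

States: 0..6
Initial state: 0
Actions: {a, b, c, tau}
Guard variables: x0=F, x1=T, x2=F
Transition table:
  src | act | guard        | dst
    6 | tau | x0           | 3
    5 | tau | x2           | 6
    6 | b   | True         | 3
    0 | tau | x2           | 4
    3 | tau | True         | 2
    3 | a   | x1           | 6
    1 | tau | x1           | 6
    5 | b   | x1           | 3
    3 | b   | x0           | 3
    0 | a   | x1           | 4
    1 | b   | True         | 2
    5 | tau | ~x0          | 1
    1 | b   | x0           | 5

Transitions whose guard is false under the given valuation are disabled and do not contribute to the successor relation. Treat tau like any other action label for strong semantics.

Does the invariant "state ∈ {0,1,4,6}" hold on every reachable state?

Inv-set: {0,1,4,6}
Reachable = {0,4}
  0: safe
  4: safe

Answer: INVARIANT HOLDS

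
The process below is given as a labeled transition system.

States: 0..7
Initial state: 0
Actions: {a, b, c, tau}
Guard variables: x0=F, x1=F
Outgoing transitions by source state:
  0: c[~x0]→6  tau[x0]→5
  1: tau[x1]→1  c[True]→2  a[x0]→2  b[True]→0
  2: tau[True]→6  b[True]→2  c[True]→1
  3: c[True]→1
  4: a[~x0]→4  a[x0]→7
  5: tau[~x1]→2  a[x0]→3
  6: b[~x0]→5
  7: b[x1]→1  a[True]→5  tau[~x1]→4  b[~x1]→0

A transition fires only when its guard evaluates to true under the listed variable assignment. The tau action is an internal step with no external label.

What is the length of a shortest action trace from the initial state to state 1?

Layered search for 1:
  Layer 0: {0}
  Layer 1: {6}
  Layer 2: {5}
  Layer 3: {2}
  Layer 4: {1}
first hit 1 at d=4 via c·b·tau·c

Answer: 4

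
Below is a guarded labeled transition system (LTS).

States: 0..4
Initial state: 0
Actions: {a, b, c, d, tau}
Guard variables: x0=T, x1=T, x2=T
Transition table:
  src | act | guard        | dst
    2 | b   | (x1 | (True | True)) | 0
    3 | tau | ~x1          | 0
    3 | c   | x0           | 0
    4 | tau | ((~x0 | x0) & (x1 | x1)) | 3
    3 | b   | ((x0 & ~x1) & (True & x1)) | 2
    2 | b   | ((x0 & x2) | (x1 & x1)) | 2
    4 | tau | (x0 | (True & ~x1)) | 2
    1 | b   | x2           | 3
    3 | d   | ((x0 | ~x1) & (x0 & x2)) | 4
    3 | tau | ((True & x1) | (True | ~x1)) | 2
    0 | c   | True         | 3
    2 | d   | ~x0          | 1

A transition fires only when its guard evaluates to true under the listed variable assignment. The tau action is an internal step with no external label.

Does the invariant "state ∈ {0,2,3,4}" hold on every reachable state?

Answer: INVARIANT HOLDS

Analysis:
Safe = {0,2,3,4}
R = {0,2,3,4}
  0: ✓
  2: ✓
  3: ✓
  4: ✓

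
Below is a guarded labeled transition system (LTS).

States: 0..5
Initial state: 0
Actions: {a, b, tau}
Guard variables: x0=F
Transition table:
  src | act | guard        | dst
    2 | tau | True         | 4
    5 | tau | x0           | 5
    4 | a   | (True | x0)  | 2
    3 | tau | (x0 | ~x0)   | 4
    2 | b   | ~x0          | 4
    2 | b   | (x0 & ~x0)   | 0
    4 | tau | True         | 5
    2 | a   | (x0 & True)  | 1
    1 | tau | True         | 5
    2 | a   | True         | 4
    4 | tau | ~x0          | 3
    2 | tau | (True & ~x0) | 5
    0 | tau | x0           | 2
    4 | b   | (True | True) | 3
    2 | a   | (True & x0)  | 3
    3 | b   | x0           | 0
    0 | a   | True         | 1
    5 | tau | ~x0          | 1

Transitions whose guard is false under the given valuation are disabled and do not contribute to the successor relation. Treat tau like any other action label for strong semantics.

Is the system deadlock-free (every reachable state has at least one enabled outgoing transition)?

Answer: DEADLOCK-FREE

Working:
Reachable = {0,1,5}
  0: a→1  [deg 1]
  1: tau→5  [deg 1]
  5: tau→1  [deg 1]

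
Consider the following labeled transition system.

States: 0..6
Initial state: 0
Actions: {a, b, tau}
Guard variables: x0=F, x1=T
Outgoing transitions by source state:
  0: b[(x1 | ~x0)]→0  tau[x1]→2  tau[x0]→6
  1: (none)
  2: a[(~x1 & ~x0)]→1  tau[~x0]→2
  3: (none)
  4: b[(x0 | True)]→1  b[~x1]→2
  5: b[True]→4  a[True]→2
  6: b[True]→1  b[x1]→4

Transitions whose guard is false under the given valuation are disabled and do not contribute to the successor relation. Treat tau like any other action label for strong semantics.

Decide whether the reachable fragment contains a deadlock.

Answer: DEADLOCK-FREE

Analysis:
Reachable = {0,2}
  0: b→0  tau→2  [2 out]
  2: tau→2  [1 out]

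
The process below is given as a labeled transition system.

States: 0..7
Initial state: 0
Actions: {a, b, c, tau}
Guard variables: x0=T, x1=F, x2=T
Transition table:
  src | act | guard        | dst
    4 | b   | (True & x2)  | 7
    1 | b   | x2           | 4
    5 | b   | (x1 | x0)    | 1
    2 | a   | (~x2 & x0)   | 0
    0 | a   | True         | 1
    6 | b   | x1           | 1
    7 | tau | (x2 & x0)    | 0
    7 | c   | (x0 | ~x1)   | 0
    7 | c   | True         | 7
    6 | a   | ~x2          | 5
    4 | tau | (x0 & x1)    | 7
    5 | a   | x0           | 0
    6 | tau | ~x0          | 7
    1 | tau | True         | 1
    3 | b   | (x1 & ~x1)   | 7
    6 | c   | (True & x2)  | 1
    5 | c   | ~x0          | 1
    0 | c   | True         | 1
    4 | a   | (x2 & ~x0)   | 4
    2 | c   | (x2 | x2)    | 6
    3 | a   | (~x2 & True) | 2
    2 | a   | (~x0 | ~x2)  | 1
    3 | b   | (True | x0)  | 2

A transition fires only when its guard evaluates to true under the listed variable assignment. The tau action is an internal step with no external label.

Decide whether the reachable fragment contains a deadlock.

Answer: DEADLOCK-FREE

Working:
Reach set: {0,1,4,7}
  0: a→1  c→1  [deg 2]
  1: b→4  tau→1  [deg 2]
  4: b→7  [deg 1]
  7: c→0  c→7  tau→0  [deg 3]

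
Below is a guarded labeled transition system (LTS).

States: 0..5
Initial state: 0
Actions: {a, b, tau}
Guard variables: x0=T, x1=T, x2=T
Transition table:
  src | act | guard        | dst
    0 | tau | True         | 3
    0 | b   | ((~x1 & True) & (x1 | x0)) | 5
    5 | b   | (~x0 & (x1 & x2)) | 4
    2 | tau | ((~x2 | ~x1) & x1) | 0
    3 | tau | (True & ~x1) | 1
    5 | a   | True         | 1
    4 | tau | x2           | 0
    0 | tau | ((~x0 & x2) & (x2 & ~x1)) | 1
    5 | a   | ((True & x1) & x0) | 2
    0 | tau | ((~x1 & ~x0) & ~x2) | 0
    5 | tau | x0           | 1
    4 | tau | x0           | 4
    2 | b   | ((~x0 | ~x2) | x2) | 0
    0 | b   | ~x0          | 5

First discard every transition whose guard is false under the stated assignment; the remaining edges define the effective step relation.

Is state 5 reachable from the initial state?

Answer: UNREACHABLE

Trace:
Guard filter leaves 7 enabled edge(s).
depth 0: {0}
depth 1: {3}  total {0,3}
Reach set: {0,3}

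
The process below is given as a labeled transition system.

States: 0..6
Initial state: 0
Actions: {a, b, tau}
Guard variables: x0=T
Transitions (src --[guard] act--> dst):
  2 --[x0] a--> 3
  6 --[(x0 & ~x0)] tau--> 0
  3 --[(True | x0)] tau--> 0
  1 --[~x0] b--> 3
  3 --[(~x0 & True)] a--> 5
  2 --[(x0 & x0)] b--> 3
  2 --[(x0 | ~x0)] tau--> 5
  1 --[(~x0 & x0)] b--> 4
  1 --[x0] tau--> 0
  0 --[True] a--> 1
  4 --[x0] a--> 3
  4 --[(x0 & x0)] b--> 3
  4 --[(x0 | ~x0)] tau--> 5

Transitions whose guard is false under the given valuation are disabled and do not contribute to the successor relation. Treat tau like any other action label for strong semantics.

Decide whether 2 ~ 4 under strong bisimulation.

Bisimulation quotient by refinement:
  round 0: {{0,1,2,3,4,5,6}}
  round 1: {{0},{1,3},{2,4},{5,6}}
stable after 2 split(s): 4 block(s)
[2]={2,4}  [4]={2,4}

Answer: BISIMILAR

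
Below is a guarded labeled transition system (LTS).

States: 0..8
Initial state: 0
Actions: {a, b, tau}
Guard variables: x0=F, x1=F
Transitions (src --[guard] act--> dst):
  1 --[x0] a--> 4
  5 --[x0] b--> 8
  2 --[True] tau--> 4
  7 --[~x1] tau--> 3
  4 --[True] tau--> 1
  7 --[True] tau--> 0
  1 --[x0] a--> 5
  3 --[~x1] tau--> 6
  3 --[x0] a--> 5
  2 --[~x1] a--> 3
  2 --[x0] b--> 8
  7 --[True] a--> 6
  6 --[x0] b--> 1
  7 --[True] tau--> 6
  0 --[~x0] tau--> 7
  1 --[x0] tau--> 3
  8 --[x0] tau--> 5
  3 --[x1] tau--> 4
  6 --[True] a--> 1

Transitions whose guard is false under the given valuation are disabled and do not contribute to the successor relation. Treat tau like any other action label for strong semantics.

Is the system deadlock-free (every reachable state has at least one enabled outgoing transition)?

Answer: DEADLOCK at state 1

Trace:
Reach set: {0,1,3,6,7}
  0: tau→7  [1 exit(s)]
  1: ∅  [no exit]
  3: tau→6  [1 exit(s)]
  6: a→1  [1 exit(s)]
  7: a→6  tau→0  tau→3  tau→6  [4 exit(s)]
Path to 1: tau·tau·a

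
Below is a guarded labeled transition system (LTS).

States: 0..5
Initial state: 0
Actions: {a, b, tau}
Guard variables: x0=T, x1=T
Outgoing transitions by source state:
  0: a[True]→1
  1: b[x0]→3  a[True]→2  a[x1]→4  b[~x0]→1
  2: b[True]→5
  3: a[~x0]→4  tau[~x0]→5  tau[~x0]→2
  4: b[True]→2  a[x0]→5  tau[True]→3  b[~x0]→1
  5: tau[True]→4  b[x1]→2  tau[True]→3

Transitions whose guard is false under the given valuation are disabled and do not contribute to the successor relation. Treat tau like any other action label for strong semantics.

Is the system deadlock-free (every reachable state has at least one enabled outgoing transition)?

Answer: DEADLOCK at state 3

Working:
Reachable = {0,1,2,3,4,5}
  0: a→1  [1 out]
  1: a→2  a→4  b→3  [3 out]
  2: b→5  [1 out]
  3: ∅  [deadlock]
  4: a→5  b→2  tau→3  [3 out]
  5: b→2  tau→3  tau→4  [3 out]
Path to 3: a·b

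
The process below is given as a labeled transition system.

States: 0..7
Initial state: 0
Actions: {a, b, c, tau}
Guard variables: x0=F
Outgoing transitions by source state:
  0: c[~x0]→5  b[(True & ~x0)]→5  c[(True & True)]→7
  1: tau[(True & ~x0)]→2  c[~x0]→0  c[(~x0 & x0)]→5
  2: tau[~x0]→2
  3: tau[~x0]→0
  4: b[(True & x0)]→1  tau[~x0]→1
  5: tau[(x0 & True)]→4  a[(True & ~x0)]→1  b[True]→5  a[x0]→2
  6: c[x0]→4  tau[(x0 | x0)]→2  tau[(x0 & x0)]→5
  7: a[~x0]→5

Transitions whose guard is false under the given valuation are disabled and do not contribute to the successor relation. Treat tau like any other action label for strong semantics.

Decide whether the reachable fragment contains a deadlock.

Answer: DEADLOCK-FREE

Trace:
Reach set: {0,1,2,5,7}
  0: b→5  c→5  c→7  [deg 3]
  1: c→0  tau→2  [deg 2]
  2: tau→2  [deg 1]
  5: a→1  b→5  [deg 2]
  7: a→5  [deg 1]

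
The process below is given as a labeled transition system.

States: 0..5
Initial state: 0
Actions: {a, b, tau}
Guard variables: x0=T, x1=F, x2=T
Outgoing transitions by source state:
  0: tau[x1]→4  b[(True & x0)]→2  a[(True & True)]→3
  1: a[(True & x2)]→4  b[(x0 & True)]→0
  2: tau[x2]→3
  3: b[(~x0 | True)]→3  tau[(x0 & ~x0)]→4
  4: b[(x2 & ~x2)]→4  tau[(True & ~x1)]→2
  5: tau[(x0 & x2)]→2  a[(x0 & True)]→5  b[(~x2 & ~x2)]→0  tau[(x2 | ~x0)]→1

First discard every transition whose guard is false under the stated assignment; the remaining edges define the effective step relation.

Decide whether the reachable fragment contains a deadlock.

Answer: DEADLOCK-FREE

Trace:
Reachable = {0,2,3}
  0: a→3  b→2  [2 exit(s)]
  2: tau→3  [1 exit(s)]
  3: b→3  [1 exit(s)]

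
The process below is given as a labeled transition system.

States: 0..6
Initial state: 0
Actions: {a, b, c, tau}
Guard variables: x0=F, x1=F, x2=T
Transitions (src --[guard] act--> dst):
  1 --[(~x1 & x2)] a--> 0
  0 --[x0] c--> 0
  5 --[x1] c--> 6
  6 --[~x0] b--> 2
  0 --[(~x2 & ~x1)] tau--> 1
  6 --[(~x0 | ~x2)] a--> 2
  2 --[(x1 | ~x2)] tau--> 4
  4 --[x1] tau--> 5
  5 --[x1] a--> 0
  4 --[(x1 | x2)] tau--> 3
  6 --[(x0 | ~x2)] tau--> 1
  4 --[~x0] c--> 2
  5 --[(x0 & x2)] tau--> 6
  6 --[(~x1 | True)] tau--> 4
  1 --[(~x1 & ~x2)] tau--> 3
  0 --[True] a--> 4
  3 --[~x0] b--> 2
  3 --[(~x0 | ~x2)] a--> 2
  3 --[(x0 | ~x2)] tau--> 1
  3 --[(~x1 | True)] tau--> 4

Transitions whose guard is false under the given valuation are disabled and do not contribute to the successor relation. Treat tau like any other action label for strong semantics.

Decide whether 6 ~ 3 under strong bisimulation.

Bisimulation quotient by refinement:
  round 0: {{0,1,2,3,4,5,6}}
  round 1: {{0,1},{2,5},{3,6},{4}}
  round 2: {{0},{1},{2,5},{3,6},{4}}
Fixed point at round 3; 5 class(es).
class of 6: {3,6}; class of 3: {3,6}

Answer: BISIMILAR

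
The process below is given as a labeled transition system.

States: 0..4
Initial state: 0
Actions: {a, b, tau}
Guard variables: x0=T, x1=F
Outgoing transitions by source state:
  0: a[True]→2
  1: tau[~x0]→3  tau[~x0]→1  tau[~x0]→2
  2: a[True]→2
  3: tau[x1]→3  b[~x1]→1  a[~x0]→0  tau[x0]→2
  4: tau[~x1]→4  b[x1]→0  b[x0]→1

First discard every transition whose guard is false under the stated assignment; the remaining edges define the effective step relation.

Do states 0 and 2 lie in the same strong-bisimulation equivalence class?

Answer: BISIMILAR

Working:
Refine partition for ~:
  π0 = {{0,1,2,3,4}}
  π1 = {{0,2},{1},{3,4}}
  π2 = {{0,2},{1},{3},{4}}
Fixed point at round 3; 4 class(es).
[0]={0,2}  [2]={0,2}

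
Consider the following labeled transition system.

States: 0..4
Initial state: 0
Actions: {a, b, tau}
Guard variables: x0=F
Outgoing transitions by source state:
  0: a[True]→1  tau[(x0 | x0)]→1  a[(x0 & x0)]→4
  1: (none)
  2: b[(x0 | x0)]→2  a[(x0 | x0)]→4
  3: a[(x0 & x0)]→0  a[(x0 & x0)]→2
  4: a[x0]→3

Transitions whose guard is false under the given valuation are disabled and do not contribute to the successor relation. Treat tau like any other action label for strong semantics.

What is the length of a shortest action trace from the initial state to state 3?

Answer: UNREACHABLE

Analysis:
BFS to 3:
  depth 0: {0}
  depth 1: {1}
3 never appears.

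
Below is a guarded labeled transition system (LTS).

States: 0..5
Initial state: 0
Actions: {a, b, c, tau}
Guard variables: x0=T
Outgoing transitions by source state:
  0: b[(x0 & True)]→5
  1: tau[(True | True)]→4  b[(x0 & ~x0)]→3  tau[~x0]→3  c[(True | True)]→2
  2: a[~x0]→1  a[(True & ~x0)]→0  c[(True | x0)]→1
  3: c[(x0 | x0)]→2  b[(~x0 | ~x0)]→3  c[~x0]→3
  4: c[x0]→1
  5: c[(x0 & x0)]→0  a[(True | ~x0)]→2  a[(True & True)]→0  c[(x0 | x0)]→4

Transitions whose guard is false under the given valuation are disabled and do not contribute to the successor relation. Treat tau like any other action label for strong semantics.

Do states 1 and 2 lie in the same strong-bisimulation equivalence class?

Answer: NOT BISIMILAR

Analysis:
Refine partition for ~:
  round 0: {{0,1,2,3,4,5}}
  round 1: {{0},{1},{2,3,4},{5}}
  round 2: {{0},{1},{2,4},{3},{5}}
5 equivalence class(es) (converged in 3)
class of 1: {1}; class of 2: {2,4}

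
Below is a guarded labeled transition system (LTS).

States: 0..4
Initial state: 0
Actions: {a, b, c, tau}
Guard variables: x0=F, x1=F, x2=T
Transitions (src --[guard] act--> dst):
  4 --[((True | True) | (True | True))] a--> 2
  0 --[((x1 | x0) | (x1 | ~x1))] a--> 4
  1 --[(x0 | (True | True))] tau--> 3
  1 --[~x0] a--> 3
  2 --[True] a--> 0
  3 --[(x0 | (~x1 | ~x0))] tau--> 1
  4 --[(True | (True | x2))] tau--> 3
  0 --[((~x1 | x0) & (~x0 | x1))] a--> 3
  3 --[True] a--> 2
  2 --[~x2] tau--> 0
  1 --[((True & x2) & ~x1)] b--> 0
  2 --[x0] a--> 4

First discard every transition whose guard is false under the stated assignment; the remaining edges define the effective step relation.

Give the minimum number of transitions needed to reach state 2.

Layered search for 2:
  Layer 0: {0}
  Layer 1: {3,4}
  Layer 2: {1,2}
depth(2)=2, e.g. a·a

Answer: 2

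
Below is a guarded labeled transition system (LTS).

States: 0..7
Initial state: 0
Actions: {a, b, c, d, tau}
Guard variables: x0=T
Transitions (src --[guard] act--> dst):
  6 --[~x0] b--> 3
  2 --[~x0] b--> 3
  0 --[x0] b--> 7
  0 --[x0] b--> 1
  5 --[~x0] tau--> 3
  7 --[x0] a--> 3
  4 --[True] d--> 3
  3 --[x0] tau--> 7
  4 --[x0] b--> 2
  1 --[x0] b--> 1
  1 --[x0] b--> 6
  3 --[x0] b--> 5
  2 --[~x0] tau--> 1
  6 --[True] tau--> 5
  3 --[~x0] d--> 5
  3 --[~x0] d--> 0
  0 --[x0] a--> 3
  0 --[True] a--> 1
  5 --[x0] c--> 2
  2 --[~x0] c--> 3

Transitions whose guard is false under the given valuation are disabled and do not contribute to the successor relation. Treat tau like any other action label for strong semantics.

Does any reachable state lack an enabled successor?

Answer: DEADLOCK at state 2

Analysis:
Reach set: {0,1,2,3,5,6,7}
  0: a→1  a→3  b→1  b→7  [deg 4]
  1: b→1  b→6  [deg 2]
  2: ∅  [STUCK]
  3: b→5  tau→7  [deg 2]
  5: c→2  [deg 1]
  6: tau→5  [deg 1]
  7: a→3  [deg 1]
witness 2: a·b·c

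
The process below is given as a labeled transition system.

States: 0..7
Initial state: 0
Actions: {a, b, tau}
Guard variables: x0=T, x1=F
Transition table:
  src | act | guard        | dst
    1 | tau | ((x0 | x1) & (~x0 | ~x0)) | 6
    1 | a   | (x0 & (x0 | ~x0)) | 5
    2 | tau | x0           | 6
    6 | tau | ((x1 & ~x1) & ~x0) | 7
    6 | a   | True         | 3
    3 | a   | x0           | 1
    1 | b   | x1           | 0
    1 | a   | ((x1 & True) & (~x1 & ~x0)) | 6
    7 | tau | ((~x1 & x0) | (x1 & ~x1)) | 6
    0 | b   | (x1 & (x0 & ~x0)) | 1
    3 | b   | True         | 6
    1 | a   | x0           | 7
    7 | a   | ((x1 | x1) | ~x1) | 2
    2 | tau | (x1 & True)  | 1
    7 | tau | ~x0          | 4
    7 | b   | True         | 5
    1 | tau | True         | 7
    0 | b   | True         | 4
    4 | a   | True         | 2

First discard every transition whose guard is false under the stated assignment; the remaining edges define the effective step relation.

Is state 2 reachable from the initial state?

Answer: REACHABLE

Trace:
12 transition(s) survive guard evaluation.
depth 0: {0}
depth 1: {4}  now seen {0,4}
depth 2: {2}  now seen {0,2,4}
depth 3: {6}  now seen {0,2,4,6}
depth 4: {3}  now seen {0,2,3,4,6}
depth 5: {1}  now seen {0,1,2,3,4,6}
depth 6: {5,7}  now seen {0,1,2,3,4,5,6,7}
R = {0,1,2,3,4,5,6,7}
witness 2: b·a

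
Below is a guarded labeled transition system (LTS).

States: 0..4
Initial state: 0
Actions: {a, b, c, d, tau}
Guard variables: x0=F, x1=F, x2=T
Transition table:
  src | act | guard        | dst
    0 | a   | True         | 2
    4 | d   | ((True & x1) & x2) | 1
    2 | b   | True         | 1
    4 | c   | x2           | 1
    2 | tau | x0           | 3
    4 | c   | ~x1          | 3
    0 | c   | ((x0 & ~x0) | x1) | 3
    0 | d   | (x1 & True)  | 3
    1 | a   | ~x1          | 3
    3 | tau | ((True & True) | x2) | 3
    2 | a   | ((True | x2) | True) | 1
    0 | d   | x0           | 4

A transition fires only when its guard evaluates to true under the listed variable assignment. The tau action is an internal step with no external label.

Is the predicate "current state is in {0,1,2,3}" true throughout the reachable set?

Inv-set: {0,1,2,3}
Reach set: {0,1,2,3}
  0: ok
  1: ok
  2: ok
  3: ok

Answer: INVARIANT HOLDS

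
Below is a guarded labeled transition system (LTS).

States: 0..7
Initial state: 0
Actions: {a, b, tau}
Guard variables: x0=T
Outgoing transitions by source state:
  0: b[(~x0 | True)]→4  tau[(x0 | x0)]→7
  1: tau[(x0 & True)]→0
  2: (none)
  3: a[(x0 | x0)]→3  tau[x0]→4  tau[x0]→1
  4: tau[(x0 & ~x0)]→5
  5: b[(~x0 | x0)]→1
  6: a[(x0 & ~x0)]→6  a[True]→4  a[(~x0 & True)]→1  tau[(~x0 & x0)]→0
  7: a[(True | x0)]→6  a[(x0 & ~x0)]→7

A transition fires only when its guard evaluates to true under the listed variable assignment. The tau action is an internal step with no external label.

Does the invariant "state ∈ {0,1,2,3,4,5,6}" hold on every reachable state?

Inv-set: {0,1,2,3,4,5,6}
R = {0,4,6,7}
  0: safe
  4: safe
  6: safe
  7: outside
counterexample path to 7: tau

Answer: INVARIANT VIOLATED at state 7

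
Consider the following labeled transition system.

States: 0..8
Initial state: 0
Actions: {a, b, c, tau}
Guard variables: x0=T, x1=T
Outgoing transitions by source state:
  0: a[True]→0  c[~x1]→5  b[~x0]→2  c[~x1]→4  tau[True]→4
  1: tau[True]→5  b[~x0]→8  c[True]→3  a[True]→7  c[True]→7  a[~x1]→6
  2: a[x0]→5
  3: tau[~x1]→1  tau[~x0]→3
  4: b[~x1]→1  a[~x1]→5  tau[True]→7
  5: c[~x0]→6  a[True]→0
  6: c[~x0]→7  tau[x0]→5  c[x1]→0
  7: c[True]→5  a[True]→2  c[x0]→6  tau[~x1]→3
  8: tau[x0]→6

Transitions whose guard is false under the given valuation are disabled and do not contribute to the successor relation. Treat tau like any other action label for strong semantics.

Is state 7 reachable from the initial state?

Answer: REACHABLE

Trace:
After dropping false guards: 15 live edges.
depth 0: {0}
depth 1: {4}  now seen {0,4}
depth 2: {7}  now seen {0,4,7}
depth 3: {2,5,6}  now seen {0,2,4,5,6,7}
Reach set: {0,2,4,5,6,7}
Path to 7: tau·tau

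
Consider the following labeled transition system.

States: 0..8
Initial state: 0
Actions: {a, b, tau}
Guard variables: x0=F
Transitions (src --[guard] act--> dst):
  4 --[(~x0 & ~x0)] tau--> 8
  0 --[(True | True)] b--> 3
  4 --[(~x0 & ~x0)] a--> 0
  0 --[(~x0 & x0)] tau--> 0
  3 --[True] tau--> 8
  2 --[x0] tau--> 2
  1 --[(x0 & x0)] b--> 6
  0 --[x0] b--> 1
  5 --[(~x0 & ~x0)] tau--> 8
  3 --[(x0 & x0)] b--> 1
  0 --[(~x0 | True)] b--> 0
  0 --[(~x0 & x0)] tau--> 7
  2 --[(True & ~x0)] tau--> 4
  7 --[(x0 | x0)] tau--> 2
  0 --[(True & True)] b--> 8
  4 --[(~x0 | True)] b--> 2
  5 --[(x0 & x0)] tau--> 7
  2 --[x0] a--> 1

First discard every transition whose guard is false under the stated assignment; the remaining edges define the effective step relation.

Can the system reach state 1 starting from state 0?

Answer: UNREACHABLE

Analysis:
After dropping false guards: 9 live edges.
Layer 0: {0}
Layer 1: {3,8}  total {0,3,8}
Reachable = {0,3,8}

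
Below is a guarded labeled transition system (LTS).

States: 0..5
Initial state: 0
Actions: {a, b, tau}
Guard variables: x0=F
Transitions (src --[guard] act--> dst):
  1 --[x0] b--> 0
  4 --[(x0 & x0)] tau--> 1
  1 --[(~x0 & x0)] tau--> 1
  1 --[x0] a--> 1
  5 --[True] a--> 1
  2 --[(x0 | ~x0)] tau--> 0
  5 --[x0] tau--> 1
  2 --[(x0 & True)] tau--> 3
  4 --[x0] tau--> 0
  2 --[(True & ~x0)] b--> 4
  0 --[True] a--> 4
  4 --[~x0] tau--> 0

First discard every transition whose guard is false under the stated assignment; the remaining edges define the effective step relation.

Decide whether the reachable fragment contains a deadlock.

Answer: DEADLOCK-FREE

Working:
Reachable = {0,4}
  0: a→4  [1 exit(s)]
  4: tau→0  [1 exit(s)]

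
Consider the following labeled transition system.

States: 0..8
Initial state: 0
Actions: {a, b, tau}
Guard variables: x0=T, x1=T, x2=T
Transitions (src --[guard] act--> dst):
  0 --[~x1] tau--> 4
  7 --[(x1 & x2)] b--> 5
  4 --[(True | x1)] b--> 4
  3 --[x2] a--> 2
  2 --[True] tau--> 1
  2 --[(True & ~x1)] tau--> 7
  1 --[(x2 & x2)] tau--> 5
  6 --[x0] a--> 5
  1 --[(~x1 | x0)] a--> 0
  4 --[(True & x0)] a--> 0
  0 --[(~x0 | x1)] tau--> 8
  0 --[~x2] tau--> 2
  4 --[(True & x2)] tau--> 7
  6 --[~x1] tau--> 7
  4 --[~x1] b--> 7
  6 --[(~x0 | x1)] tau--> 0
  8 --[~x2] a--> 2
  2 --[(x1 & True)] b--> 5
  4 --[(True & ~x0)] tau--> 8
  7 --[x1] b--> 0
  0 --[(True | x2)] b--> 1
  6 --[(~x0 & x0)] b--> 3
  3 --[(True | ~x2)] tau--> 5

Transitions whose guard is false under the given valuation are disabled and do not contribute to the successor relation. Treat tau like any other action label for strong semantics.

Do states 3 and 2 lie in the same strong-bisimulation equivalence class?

Answer: NOT BISIMILAR

Analysis:
Refine partition for ~:
  π0 = {{0,1,2,3,4,5,6,7,8}}
  π1 = {{0,2},{1,3,6},{4},{5,8},{7}}
  π2 = {{0},{1,3},{2},{4},{5,8},{6},{7}}
  π3 = {{0},{1},{2},{3},{4},{5,8},{6},{7}}
8 equivalence class(es) (converged in 4)
[3]={3}  [2]={2}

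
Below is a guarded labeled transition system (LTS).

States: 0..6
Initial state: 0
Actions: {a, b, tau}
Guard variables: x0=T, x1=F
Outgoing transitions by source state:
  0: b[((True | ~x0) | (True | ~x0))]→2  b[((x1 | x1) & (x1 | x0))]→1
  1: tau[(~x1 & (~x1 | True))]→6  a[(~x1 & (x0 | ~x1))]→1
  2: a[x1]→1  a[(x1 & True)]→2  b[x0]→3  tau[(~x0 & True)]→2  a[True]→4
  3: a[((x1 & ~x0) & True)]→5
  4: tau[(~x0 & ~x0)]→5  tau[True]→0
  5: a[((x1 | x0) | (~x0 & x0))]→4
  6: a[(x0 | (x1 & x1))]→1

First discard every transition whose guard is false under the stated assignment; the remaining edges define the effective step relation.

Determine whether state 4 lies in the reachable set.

After dropping false guards: 8 live edges.
depth 0: {0}
depth 1: {2}  now seen {0,2}
depth 2: {3,4}  now seen {0,2,3,4}
R = {0,2,3,4}
witness 4: b·a

Answer: REACHABLE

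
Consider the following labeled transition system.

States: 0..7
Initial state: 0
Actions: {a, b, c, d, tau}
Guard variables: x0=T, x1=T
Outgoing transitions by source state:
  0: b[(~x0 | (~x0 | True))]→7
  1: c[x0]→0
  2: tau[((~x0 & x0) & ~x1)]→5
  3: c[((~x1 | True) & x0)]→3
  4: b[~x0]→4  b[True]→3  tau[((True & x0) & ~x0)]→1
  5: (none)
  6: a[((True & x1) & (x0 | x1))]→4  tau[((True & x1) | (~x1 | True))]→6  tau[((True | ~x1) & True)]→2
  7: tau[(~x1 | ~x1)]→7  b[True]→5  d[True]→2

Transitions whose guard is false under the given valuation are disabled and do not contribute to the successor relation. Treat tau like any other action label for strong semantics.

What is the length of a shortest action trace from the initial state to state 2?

BFS to 2:
  depth 0: {0}
  depth 1: {7}
  depth 2: {2,5}
2 enters at depth 2; path b·d

Answer: 2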